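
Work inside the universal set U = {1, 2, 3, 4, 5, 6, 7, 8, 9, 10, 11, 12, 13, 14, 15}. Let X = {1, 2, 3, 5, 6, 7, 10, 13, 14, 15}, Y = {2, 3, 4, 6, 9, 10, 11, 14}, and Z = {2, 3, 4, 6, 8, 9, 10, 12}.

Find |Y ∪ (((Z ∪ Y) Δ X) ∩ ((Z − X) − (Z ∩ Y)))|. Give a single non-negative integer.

10

Z ∪ Y = {2, 3, 4, 6, 8, 9, 10, 11, 12, 14}
(Z ∪ Y) Δ X = {1, 4, 5, 7, 8, 9, 11, 12, 13, 15}
Z − X = {4, 8, 9, 12}
Z ∩ Y = {2, 3, 4, 6, 9, 10}
(Z − X) − (Z ∩ Y) = {8, 12}
((Z ∪ Y) Δ X) ∩ ((Z − X) − (Z ∩ Y)) = {8, 12}
Y ∪ (((Z ∪ Y) Δ X) ∩ ((Z − X) − (Z ∩ Y))) = {2, 3, 4, 6, 8, 9, 10, 11, 12, 14}
|Y ∪ (((Z ∪ Y) Δ X) ∩ ((Z − X) − (Z ∩ Y)))| = 10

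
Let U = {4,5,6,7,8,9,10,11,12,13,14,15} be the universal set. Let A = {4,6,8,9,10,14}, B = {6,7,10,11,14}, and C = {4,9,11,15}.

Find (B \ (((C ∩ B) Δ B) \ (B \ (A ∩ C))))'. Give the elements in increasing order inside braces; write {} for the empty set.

{4,5,8,9,12,13,15}

C ∩ B = {11}
(C ∩ B) Δ B = {6,7,10,14}
A ∩ C = {4,9}
B \ (A ∩ C) = {6,7,10,11,14}
((C ∩ B) Δ B) \ (B \ (A ∩ C)) = {}
B \ (((C ∩ B) Δ B) \ (B \ (A ∩ C))) = {6,7,10,11,14}
(B \ (((C ∩ B) Δ B) \ (B \ (A ∩ C))))' = {4,5,8,9,12,13,15}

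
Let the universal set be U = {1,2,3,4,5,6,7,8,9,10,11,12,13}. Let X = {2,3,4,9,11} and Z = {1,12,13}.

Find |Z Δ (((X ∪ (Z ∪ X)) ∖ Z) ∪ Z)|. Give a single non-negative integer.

Z ∪ X = {1,2,3,4,9,11,12,13}
X ∪ (Z ∪ X) = {1,2,3,4,9,11,12,13}
(X ∪ (Z ∪ X)) ∖ Z = {2,3,4,9,11}
((X ∪ (Z ∪ X)) ∖ Z) ∪ Z = {1,2,3,4,9,11,12,13}
Z Δ (((X ∪ (Z ∪ X)) ∖ Z) ∪ Z) = {2,3,4,9,11}
|Z Δ (((X ∪ (Z ∪ X)) ∖ Z) ∪ Z)| = 5

5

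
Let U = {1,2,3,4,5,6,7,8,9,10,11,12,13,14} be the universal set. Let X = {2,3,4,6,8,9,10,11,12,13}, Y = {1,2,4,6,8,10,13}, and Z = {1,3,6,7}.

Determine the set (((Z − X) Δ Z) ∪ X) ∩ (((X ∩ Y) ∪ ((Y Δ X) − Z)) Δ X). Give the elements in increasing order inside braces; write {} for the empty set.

{3}

Z − X = {1,7}
(Z − X) Δ Z = {3,6}
((Z − X) Δ Z) ∪ X = {2,3,4,6,8,9,10,11,12,13}
X ∩ Y = {2,4,6,8,10,13}
Y Δ X = {1,3,9,11,12}
(Y Δ X) − Z = {9,11,12}
(X ∩ Y) ∪ ((Y Δ X) − Z) = {2,4,6,8,9,10,11,12,13}
((X ∩ Y) ∪ ((Y Δ X) − Z)) Δ X = {3}
(((Z − X) Δ Z) ∪ X) ∩ (((X ∩ Y) ∪ ((Y Δ X) − Z)) Δ X) = {3}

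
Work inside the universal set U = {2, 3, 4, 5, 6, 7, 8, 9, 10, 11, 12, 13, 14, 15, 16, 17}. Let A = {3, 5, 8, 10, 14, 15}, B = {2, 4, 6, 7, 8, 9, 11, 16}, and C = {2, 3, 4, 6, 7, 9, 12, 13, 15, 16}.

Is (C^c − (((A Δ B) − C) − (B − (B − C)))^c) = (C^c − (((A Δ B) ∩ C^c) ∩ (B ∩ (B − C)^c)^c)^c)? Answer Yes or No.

Yes

C^c = {5, 8, 10, 11, 14, 17}
A Δ B = {2, 3, 4, 5, 6, 7, 9, 10, 11, 14, 15, 16}
(A Δ B) − C = {5, 10, 11, 14}
B − C = {8, 11}
B − (B − C) = {2, 4, 6, 7, 9, 16}
((A Δ B) − C) − (B − (B − C)) = {5, 10, 11, 14}
(((A Δ B) − C) − (B − (B − C)))^c = {2, 3, 4, 6, 7, 8, 9, 12, 13, 15, 16, 17}
C^c − (((A Δ B) − C) − (B − (B − C)))^c = {5, 10, 11, 14}
(A Δ B) ∩ C^c = {5, 10, 11, 14}
(B − C)^c = {2, 3, 4, 5, 6, 7, 9, 10, 12, 13, 14, 15, 16, 17}
B ∩ (B − C)^c = {2, 4, 6, 7, 9, 16}
(B ∩ (B − C)^c)^c = {3, 5, 8, 10, 11, 12, 13, 14, 15, 17}
((A Δ B) ∩ C^c) ∩ (B ∩ (B − C)^c)^c = {5, 10, 11, 14}
(((A Δ B) ∩ C^c) ∩ (B ∩ (B − C)^c)^c)^c = {2, 3, 4, 6, 7, 8, 9, 12, 13, 15, 16, 17}
C^c − (((A Δ B) ∩ C^c) ∩ (B ∩ (B − C)^c)^c)^c = {5, 10, 11, 14}
Both equal {5, 10, 11, 14}, so C^c − (((A Δ B) − C) − (B − (B − C)))^c = C^c − (((A Δ B) ∩ C^c) ∩ (B ∩ (B − C)^c)^c)^c.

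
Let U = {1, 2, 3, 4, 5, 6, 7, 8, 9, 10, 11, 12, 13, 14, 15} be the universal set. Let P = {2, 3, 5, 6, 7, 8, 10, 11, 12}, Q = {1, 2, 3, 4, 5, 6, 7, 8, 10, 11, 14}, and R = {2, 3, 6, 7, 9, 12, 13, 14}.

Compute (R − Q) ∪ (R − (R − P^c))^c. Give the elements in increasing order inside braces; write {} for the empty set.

R − Q = {9, 12, 13}
P^c = {1, 4, 9, 13, 14, 15}
R − P^c = {2, 3, 6, 7, 12}
R − (R − P^c) = {9, 13, 14}
(R − (R − P^c))^c = {1, 2, 3, 4, 5, 6, 7, 8, 10, 11, 12, 15}
(R − Q) ∪ (R − (R − P^c))^c = {1, 2, 3, 4, 5, 6, 7, 8, 9, 10, 11, 12, 13, 15}

{1, 2, 3, 4, 5, 6, 7, 8, 9, 10, 11, 12, 13, 15}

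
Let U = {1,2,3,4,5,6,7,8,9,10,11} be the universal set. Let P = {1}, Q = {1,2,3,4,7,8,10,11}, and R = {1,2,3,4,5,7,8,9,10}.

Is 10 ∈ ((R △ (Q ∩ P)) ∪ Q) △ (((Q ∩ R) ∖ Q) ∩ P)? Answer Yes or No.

10 ∈ Q and 10 ∉ P, so 10 ∉ Q ∩ P
10 ∈ R and 10 ∉ (Q ∩ P), so 10 ∈ R △ (Q ∩ P)
10 ∈ (R △ (Q ∩ P)) and 10 ∈ Q, so 10 ∈ (R △ (Q ∩ P)) ∪ Q
10 ∈ Q and 10 ∈ R, so 10 ∈ Q ∩ R
10 ∈ (Q ∩ R) and 10 ∈ Q, so 10 ∉ (Q ∩ R) ∖ Q
10 ∉ ((Q ∩ R) ∖ Q) and 10 ∉ P, so 10 ∉ ((Q ∩ R) ∖ Q) ∩ P
10 ∈ ((R △ (Q ∩ P)) ∪ Q) and 10 ∉ (((Q ∩ R) ∖ Q) ∩ P), so 10 ∈ ((R △ (Q ∩ P)) ∪ Q) △ (((Q ∩ R) ∖ Q) ∩ P)

Yes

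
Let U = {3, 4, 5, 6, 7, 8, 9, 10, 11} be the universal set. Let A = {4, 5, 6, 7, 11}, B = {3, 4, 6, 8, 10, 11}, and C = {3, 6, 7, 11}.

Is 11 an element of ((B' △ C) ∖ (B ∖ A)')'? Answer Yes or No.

11 ∈ B, so 11 ∉ B'
11 ∉ B' and 11 ∈ C, so 11 ∈ B' △ C
11 ∈ B and 11 ∈ A, so 11 ∉ B ∖ A
11 ∈ (B ∖ A)' since 11 ∉ (B ∖ A)
11 ∈ (B' △ C) and 11 ∈ (B ∖ A)', so 11 ∉ (B' △ C) ∖ (B ∖ A)'
11 ∈ ((B' △ C) ∖ (B ∖ A)')' since 11 ∉ ((B' △ C) ∖ (B ∖ A)')

Yes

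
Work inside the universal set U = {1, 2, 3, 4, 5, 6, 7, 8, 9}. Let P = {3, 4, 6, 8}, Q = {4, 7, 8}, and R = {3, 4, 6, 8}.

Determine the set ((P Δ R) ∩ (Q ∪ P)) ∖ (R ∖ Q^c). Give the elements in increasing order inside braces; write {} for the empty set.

{}

P Δ R = {}
Q ∪ P = {3, 4, 6, 7, 8}
(P Δ R) ∩ (Q ∪ P) = {}
Q^c = {1, 2, 3, 5, 6, 9}
R ∖ Q^c = {4, 8}
((P Δ R) ∩ (Q ∪ P)) ∖ (R ∖ Q^c) = {}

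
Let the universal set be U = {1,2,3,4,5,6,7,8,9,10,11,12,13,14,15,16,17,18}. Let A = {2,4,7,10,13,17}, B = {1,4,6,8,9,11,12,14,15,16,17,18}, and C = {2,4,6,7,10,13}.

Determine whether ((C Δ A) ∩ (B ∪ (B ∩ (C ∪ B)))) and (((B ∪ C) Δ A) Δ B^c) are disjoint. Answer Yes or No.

C Δ A = {6,17}
C ∪ B = {1,2,4,6,7,8,9,10,11,12,13,14,15,16,17,18}
B ∩ (C ∪ B) = {1,4,6,8,9,11,12,14,15,16,17,18}
B ∪ (B ∩ (C ∪ B)) = {1,4,6,8,9,11,12,14,15,16,17,18}
(C Δ A) ∩ (B ∪ (B ∩ (C ∪ B))) = {6,17}
B ∪ C = {1,2,4,6,7,8,9,10,11,12,13,14,15,16,17,18}
(B ∪ C) Δ A = {1,6,8,9,11,12,14,15,16,18}
B^c = {2,3,5,7,10,13}
((B ∪ C) Δ A) Δ B^c = {1,2,3,5,6,7,8,9,10,11,12,13,14,15,16,18}
6 lies in both, so they are not disjoint.

No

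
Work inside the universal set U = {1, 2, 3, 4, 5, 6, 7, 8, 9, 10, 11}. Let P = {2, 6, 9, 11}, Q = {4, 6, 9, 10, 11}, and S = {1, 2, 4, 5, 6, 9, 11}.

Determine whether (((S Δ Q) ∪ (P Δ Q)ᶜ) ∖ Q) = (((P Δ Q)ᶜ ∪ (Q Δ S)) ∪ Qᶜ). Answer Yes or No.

No

S Δ Q = {1, 2, 5, 10}
P Δ Q = {2, 4, 10}
(P Δ Q)ᶜ = {1, 3, 5, 6, 7, 8, 9, 11}
(S Δ Q) ∪ (P Δ Q)ᶜ = {1, 2, 3, 5, 6, 7, 8, 9, 10, 11}
((S Δ Q) ∪ (P Δ Q)ᶜ) ∖ Q = {1, 2, 3, 5, 7, 8}
Q Δ S = {1, 2, 5, 10}
(P Δ Q)ᶜ ∪ (Q Δ S) = {1, 2, 3, 5, 6, 7, 8, 9, 10, 11}
Qᶜ = {1, 2, 3, 5, 7, 8}
((P Δ Q)ᶜ ∪ (Q Δ S)) ∪ Qᶜ = {1, 2, 3, 5, 6, 7, 8, 9, 10, 11}
6 ∈ ((P Δ Q)ᶜ ∪ (Q Δ S)) ∪ Qᶜ but 6 ∉ ((S Δ Q) ∪ (P Δ Q)ᶜ) ∖ Q, so they differ.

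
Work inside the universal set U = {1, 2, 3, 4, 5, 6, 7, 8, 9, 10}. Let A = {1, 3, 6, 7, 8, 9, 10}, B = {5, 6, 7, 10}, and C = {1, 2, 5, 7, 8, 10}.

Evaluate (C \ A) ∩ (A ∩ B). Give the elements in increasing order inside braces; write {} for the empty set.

{}

C \ A = {2, 5}
A ∩ B = {6, 7, 10}
(C \ A) ∩ (A ∩ B) = {}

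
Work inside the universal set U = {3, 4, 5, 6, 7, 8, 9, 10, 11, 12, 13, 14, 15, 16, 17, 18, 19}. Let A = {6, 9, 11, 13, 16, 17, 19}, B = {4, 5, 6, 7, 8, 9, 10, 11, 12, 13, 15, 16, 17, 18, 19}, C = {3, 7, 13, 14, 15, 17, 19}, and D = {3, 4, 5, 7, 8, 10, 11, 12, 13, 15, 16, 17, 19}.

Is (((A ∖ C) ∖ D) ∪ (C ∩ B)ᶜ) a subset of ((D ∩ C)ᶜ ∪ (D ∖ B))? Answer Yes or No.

Yes

A ∖ C = {6, 9, 11, 16}
(A ∖ C) ∖ D = {6, 9}
C ∩ B = {7, 13, 15, 17, 19}
(C ∩ B)ᶜ = {3, 4, 5, 6, 8, 9, 10, 11, 12, 14, 16, 18}
((A ∖ C) ∖ D) ∪ (C ∩ B)ᶜ = {3, 4, 5, 6, 8, 9, 10, 11, 12, 14, 16, 18}
D ∩ C = {3, 7, 13, 15, 17, 19}
(D ∩ C)ᶜ = {4, 5, 6, 8, 9, 10, 11, 12, 14, 16, 18}
D ∖ B = {3}
(D ∩ C)ᶜ ∪ (D ∖ B) = {3, 4, 5, 6, 8, 9, 10, 11, 12, 14, 16, 18}
Every element of {3, 4, 5, 6, 8, 9, 10, 11, 12, 14, 16, 18} is in {3, 4, 5, 6, 8, 9, 10, 11, 12, 14, 16, 18}, so ((A ∖ C) ∖ D) ∪ (C ∩ B)ᶜ ⊆ (D ∩ C)ᶜ ∪ (D ∖ B).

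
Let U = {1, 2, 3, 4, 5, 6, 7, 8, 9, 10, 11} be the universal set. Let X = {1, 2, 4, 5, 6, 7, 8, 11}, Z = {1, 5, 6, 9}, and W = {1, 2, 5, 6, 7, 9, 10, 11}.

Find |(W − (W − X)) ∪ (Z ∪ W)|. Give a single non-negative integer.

8

W − X = {9, 10}
W − (W − X) = {1, 2, 5, 6, 7, 11}
Z ∪ W = {1, 2, 5, 6, 7, 9, 10, 11}
(W − (W − X)) ∪ (Z ∪ W) = {1, 2, 5, 6, 7, 9, 10, 11}
|(W − (W − X)) ∪ (Z ∪ W)| = 8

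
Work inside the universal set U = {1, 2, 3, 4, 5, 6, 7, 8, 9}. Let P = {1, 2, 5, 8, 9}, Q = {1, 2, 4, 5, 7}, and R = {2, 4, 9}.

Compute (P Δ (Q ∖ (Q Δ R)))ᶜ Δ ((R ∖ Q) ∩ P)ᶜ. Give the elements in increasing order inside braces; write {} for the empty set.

{1, 4, 5, 8}

Q Δ R = {1, 5, 7, 9}
Q ∖ (Q Δ R) = {2, 4}
P Δ (Q ∖ (Q Δ R)) = {1, 4, 5, 8, 9}
(P Δ (Q ∖ (Q Δ R)))ᶜ = {2, 3, 6, 7}
R ∖ Q = {9}
(R ∖ Q) ∩ P = {9}
((R ∖ Q) ∩ P)ᶜ = {1, 2, 3, 4, 5, 6, 7, 8}
(P Δ (Q ∖ (Q Δ R)))ᶜ Δ ((R ∖ Q) ∩ P)ᶜ = {1, 4, 5, 8}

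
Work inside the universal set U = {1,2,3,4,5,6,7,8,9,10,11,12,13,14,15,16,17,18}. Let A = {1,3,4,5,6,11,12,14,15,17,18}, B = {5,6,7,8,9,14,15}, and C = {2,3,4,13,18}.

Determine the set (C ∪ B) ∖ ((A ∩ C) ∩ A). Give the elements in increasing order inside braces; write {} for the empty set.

C ∪ B = {2,3,4,5,6,7,8,9,13,14,15,18}
A ∩ C = {3,4,18}
(A ∩ C) ∩ A = {3,4,18}
(C ∪ B) ∖ ((A ∩ C) ∩ A) = {2,5,6,7,8,9,13,14,15}

{2,5,6,7,8,9,13,14,15}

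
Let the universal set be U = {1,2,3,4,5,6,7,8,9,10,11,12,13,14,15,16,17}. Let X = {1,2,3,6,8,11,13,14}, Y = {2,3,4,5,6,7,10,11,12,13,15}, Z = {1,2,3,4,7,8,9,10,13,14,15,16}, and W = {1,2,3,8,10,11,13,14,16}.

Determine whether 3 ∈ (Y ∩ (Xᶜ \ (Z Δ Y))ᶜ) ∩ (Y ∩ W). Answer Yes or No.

Yes

3 ∈ X, so 3 ∉ Xᶜ
3 ∈ Z and 3 ∈ Y, so 3 ∉ Z Δ Y
3 ∉ Xᶜ and 3 ∉ (Z Δ Y), so 3 ∉ Xᶜ \ (Z Δ Y)
3 ∈ (Xᶜ \ (Z Δ Y))ᶜ since 3 ∉ (Xᶜ \ (Z Δ Y))
3 ∈ Y and 3 ∈ (Xᶜ \ (Z Δ Y))ᶜ, so 3 ∈ Y ∩ (Xᶜ \ (Z Δ Y))ᶜ
3 ∈ Y and 3 ∈ W, so 3 ∈ Y ∩ W
3 ∈ (Y ∩ (Xᶜ \ (Z Δ Y))ᶜ) and 3 ∈ (Y ∩ W), so 3 ∈ (Y ∩ (Xᶜ \ (Z Δ Y))ᶜ) ∩ (Y ∩ W)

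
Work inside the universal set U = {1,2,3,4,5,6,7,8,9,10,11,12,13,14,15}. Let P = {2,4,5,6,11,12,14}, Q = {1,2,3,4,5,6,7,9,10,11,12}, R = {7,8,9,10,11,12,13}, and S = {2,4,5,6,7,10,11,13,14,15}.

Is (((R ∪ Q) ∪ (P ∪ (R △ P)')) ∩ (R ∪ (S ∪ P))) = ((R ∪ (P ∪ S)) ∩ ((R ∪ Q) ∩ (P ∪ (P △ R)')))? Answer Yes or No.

R ∪ Q = {1,2,3,4,5,6,7,8,9,10,11,12,13}
R △ P = {2,4,5,6,7,8,9,10,13,14}
(R △ P)' = {1,3,11,12,15}
P ∪ (R △ P)' = {1,2,3,4,5,6,11,12,14,15}
(R ∪ Q) ∪ (P ∪ (R △ P)') = {1,2,3,4,5,6,7,8,9,10,11,12,13,14,15}
S ∪ P = {2,4,5,6,7,10,11,12,13,14,15}
R ∪ (S ∪ P) = {2,4,5,6,7,8,9,10,11,12,13,14,15}
((R ∪ Q) ∪ (P ∪ (R △ P)')) ∩ (R ∪ (S ∪ P)) = {2,4,5,6,7,8,9,10,11,12,13,14,15}
P ∪ S = {2,4,5,6,7,10,11,12,13,14,15}
R ∪ (P ∪ S) = {2,4,5,6,7,8,9,10,11,12,13,14,15}
P △ R = {2,4,5,6,7,8,9,10,13,14}
(P △ R)' = {1,3,11,12,15}
P ∪ (P △ R)' = {1,2,3,4,5,6,11,12,14,15}
(R ∪ Q) ∩ (P ∪ (P △ R)') = {1,2,3,4,5,6,11,12}
(R ∪ (P ∪ S)) ∩ ((R ∪ Q) ∩ (P ∪ (P △ R)')) = {2,4,5,6,11,12}
7 ∈ ((R ∪ Q) ∪ (P ∪ (R △ P)')) ∩ (R ∪ (S ∪ P)) but 7 ∉ (R ∪ (P ∪ S)) ∩ ((R ∪ Q) ∩ (P ∪ (P △ R)')), so they differ.

No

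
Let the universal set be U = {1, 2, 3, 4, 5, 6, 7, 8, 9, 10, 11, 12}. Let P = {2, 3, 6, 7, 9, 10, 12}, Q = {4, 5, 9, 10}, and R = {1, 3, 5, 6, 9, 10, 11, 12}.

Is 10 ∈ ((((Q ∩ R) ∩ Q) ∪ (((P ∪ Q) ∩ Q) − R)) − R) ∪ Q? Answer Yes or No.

Yes

10 ∈ Q and 10 ∈ R, so 10 ∈ Q ∩ R
10 ∈ (Q ∩ R) and 10 ∈ Q, so 10 ∈ (Q ∩ R) ∩ Q
10 ∈ P and 10 ∈ Q, so 10 ∈ P ∪ Q
10 ∈ (P ∪ Q) and 10 ∈ Q, so 10 ∈ (P ∪ Q) ∩ Q
10 ∈ ((P ∪ Q) ∩ Q) and 10 ∈ R, so 10 ∉ ((P ∪ Q) ∩ Q) − R
10 ∈ ((Q ∩ R) ∩ Q) and 10 ∉ (((P ∪ Q) ∩ Q) − R), so 10 ∈ ((Q ∩ R) ∩ Q) ∪ (((P ∪ Q) ∩ Q) − R)
10 ∈ (((Q ∩ R) ∩ Q) ∪ (((P ∪ Q) ∩ Q) − R)) and 10 ∈ R, so 10 ∉ (((Q ∩ R) ∩ Q) ∪ (((P ∪ Q) ∩ Q) − R)) − R
10 ∉ ((((Q ∩ R) ∩ Q) ∪ (((P ∪ Q) ∩ Q) − R)) − R) and 10 ∈ Q, so 10 ∈ ((((Q ∩ R) ∩ Q) ∪ (((P ∪ Q) ∩ Q) − R)) − R) ∪ Q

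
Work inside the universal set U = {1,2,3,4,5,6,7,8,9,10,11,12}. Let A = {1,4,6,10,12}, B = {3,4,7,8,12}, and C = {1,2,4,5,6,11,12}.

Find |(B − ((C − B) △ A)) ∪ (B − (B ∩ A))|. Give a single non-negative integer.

C − B = {1,2,5,6,11}
(C − B) △ A = {2,4,5,10,11,12}
B − ((C − B) △ A) = {3,7,8}
B ∩ A = {4,12}
B − (B ∩ A) = {3,7,8}
(B − ((C − B) △ A)) ∪ (B − (B ∩ A)) = {3,7,8}
|(B − ((C − B) △ A)) ∪ (B − (B ∩ A))| = 3

3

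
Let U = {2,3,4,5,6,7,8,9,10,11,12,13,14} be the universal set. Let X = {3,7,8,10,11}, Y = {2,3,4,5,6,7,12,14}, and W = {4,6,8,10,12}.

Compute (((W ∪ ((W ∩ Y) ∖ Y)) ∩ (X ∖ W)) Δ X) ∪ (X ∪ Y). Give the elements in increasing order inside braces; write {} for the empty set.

W ∩ Y = {4,6,12}
(W ∩ Y) ∖ Y = {}
W ∪ ((W ∩ Y) ∖ Y) = {4,6,8,10,12}
X ∖ W = {3,7,11}
(W ∪ ((W ∩ Y) ∖ Y)) ∩ (X ∖ W) = {}
((W ∪ ((W ∩ Y) ∖ Y)) ∩ (X ∖ W)) Δ X = {3,7,8,10,11}
X ∪ Y = {2,3,4,5,6,7,8,10,11,12,14}
(((W ∪ ((W ∩ Y) ∖ Y)) ∩ (X ∖ W)) Δ X) ∪ (X ∪ Y) = {2,3,4,5,6,7,8,10,11,12,14}

{2,3,4,5,6,7,8,10,11,12,14}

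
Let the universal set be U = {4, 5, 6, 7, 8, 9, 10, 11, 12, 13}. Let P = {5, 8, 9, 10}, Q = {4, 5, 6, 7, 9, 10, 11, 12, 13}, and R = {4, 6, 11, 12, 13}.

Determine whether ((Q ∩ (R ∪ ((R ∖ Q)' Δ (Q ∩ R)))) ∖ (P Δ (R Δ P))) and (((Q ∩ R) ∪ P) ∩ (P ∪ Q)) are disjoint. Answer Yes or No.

R ∖ Q = {}
(R ∖ Q)' = {4, 5, 6, 7, 8, 9, 10, 11, 12, 13}
Q ∩ R = {4, 6, 11, 12, 13}
(R ∖ Q)' Δ (Q ∩ R) = {5, 7, 8, 9, 10}
R ∪ ((R ∖ Q)' Δ (Q ∩ R)) = {4, 5, 6, 7, 8, 9, 10, 11, 12, 13}
Q ∩ (R ∪ ((R ∖ Q)' Δ (Q ∩ R))) = {4, 5, 6, 7, 9, 10, 11, 12, 13}
R Δ P = {4, 5, 6, 8, 9, 10, 11, 12, 13}
P Δ (R Δ P) = {4, 6, 11, 12, 13}
(Q ∩ (R ∪ ((R ∖ Q)' Δ (Q ∩ R)))) ∖ (P Δ (R Δ P)) = {5, 7, 9, 10}
(Q ∩ R) ∪ P = {4, 5, 6, 8, 9, 10, 11, 12, 13}
P ∪ Q = {4, 5, 6, 7, 8, 9, 10, 11, 12, 13}
((Q ∩ R) ∪ P) ∩ (P ∪ Q) = {4, 5, 6, 8, 9, 10, 11, 12, 13}
5 lies in both, so they are not disjoint.

No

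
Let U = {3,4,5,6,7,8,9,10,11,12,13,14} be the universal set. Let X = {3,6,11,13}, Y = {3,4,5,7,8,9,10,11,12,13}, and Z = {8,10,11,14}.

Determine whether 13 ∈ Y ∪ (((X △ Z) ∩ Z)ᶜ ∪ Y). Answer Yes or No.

13 ∈ X and 13 ∉ Z, so 13 ∈ X △ Z
13 ∈ (X △ Z) and 13 ∉ Z, so 13 ∉ (X △ Z) ∩ Z
13 ∈ ((X △ Z) ∩ Z)ᶜ since 13 ∉ ((X △ Z) ∩ Z)
13 ∈ ((X △ Z) ∩ Z)ᶜ and 13 ∈ Y, so 13 ∈ ((X △ Z) ∩ Z)ᶜ ∪ Y
13 ∈ Y and 13 ∈ (((X △ Z) ∩ Z)ᶜ ∪ Y), so 13 ∈ Y ∪ (((X △ Z) ∩ Z)ᶜ ∪ Y)

Yes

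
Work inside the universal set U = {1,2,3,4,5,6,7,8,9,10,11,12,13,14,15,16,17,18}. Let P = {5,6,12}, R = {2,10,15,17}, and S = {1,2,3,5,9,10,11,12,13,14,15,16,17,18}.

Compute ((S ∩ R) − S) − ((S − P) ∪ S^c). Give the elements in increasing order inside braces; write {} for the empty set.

{}

S ∩ R = {2,10,15,17}
(S ∩ R) − S = {}
S − P = {1,2,3,9,10,11,13,14,15,16,17,18}
S^c = {4,6,7,8}
(S − P) ∪ S^c = {1,2,3,4,6,7,8,9,10,11,13,14,15,16,17,18}
((S ∩ R) − S) − ((S − P) ∪ S^c) = {}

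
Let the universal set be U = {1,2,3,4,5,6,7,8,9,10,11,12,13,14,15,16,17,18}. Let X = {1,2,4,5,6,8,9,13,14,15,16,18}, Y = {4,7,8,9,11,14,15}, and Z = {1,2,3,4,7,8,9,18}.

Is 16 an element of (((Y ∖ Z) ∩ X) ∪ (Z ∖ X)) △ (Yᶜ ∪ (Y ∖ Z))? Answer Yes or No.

Yes

16 ∉ Y and 16 ∉ Z, so 16 ∉ Y ∖ Z
16 ∉ (Y ∖ Z) and 16 ∈ X, so 16 ∉ (Y ∖ Z) ∩ X
16 ∉ Z and 16 ∈ X, so 16 ∉ Z ∖ X
16 ∉ ((Y ∖ Z) ∩ X) and 16 ∉ (Z ∖ X), so 16 ∉ ((Y ∖ Z) ∩ X) ∪ (Z ∖ X)
16 ∉ Y, so 16 ∈ Yᶜ
16 ∉ Y and 16 ∉ Z, so 16 ∉ Y ∖ Z
16 ∈ Yᶜ and 16 ∉ (Y ∖ Z), so 16 ∈ Yᶜ ∪ (Y ∖ Z)
16 ∉ (((Y ∖ Z) ∩ X) ∪ (Z ∖ X)) and 16 ∈ (Yᶜ ∪ (Y ∖ Z)), so 16 ∈ (((Y ∖ Z) ∩ X) ∪ (Z ∖ X)) △ (Yᶜ ∪ (Y ∖ Z))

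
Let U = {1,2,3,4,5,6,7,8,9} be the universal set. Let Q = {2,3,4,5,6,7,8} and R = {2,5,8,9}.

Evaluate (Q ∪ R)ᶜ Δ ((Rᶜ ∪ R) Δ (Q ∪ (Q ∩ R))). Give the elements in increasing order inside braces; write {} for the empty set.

Q ∪ R = {2,3,4,5,6,7,8,9}
(Q ∪ R)ᶜ = {1}
Rᶜ = {1,3,4,6,7}
Rᶜ ∪ R = {1,2,3,4,5,6,7,8,9}
Q ∩ R = {2,5,8}
Q ∪ (Q ∩ R) = {2,3,4,5,6,7,8}
(Rᶜ ∪ R) Δ (Q ∪ (Q ∩ R)) = {1,9}
(Q ∪ R)ᶜ Δ ((Rᶜ ∪ R) Δ (Q ∪ (Q ∩ R))) = {9}

{9}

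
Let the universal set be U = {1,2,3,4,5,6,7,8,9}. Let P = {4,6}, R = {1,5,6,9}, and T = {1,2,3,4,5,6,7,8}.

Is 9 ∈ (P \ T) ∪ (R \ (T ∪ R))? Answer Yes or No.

No

9 ∉ P and 9 ∉ T, so 9 ∉ P \ T
9 ∉ T and 9 ∈ R, so 9 ∈ T ∪ R
9 ∈ R and 9 ∈ (T ∪ R), so 9 ∉ R \ (T ∪ R)
9 ∉ (P \ T) and 9 ∉ (R \ (T ∪ R)), so 9 ∉ (P \ T) ∪ (R \ (T ∪ R))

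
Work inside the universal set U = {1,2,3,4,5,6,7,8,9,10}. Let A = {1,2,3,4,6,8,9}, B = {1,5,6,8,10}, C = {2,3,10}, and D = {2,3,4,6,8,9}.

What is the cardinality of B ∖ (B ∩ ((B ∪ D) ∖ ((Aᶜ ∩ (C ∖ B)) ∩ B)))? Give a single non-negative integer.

B ∪ D = {1,2,3,4,5,6,8,9,10}
Aᶜ = {5,7,10}
C ∖ B = {2,3}
Aᶜ ∩ (C ∖ B) = {}
(Aᶜ ∩ (C ∖ B)) ∩ B = {}
(B ∪ D) ∖ ((Aᶜ ∩ (C ∖ B)) ∩ B) = {1,2,3,4,5,6,8,9,10}
B ∩ ((B ∪ D) ∖ ((Aᶜ ∩ (C ∖ B)) ∩ B)) = {1,5,6,8,10}
B ∖ (B ∩ ((B ∪ D) ∖ ((Aᶜ ∩ (C ∖ B)) ∩ B))) = {}
|B ∖ (B ∩ ((B ∪ D) ∖ ((Aᶜ ∩ (C ∖ B)) ∩ B)))| = 0

0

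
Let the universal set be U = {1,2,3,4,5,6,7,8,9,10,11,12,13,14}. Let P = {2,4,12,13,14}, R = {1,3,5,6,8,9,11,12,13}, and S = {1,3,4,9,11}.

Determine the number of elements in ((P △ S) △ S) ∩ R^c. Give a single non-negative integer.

3

P △ S = {1,2,3,9,11,12,13,14}
(P △ S) △ S = {2,4,12,13,14}
R^c = {2,4,7,10,14}
((P △ S) △ S) ∩ R^c = {2,4,14}
|((P △ S) △ S) ∩ R^c| = 3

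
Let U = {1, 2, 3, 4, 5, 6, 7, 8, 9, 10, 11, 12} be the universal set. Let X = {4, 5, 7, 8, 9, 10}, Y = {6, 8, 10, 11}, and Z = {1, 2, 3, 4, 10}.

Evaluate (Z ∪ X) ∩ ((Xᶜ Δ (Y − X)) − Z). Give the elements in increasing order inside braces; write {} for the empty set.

Z ∪ X = {1, 2, 3, 4, 5, 7, 8, 9, 10}
Xᶜ = {1, 2, 3, 6, 11, 12}
Y − X = {6, 11}
Xᶜ Δ (Y − X) = {1, 2, 3, 12}
(Xᶜ Δ (Y − X)) − Z = {12}
(Z ∪ X) ∩ ((Xᶜ Δ (Y − X)) − Z) = {}

{}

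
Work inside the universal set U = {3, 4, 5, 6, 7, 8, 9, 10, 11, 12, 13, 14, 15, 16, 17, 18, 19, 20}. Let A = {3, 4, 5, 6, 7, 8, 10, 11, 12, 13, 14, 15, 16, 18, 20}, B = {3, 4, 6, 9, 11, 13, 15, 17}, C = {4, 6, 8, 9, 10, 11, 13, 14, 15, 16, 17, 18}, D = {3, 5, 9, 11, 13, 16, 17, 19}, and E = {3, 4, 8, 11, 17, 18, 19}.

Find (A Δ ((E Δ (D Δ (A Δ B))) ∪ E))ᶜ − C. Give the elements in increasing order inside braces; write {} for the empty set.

A Δ B = {5, 7, 8, 9, 10, 12, 14, 16, 17, 18, 20}
D Δ (A Δ B) = {3, 7, 8, 10, 11, 12, 13, 14, 18, 19, 20}
E Δ (D Δ (A Δ B)) = {4, 7, 10, 12, 13, 14, 17, 20}
(E Δ (D Δ (A Δ B))) ∪ E = {3, 4, 7, 8, 10, 11, 12, 13, 14, 17, 18, 19, 20}
A Δ ((E Δ (D Δ (A Δ B))) ∪ E) = {5, 6, 15, 16, 17, 19}
(A Δ ((E Δ (D Δ (A Δ B))) ∪ E))ᶜ = {3, 4, 7, 8, 9, 10, 11, 12, 13, 14, 18, 20}
(A Δ ((E Δ (D Δ (A Δ B))) ∪ E))ᶜ − C = {3, 7, 12, 20}

{3, 7, 12, 20}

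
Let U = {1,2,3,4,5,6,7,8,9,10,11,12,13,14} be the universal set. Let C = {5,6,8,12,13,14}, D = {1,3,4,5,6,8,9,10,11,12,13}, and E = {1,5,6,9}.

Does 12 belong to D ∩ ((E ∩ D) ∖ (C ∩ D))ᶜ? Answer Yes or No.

Yes

12 ∉ E and 12 ∈ D, so 12 ∉ E ∩ D
12 ∈ C and 12 ∈ D, so 12 ∈ C ∩ D
12 ∉ (E ∩ D) and 12 ∈ (C ∩ D), so 12 ∉ (E ∩ D) ∖ (C ∩ D)
12 ∈ ((E ∩ D) ∖ (C ∩ D))ᶜ since 12 ∉ ((E ∩ D) ∖ (C ∩ D))
12 ∈ D and 12 ∈ ((E ∩ D) ∖ (C ∩ D))ᶜ, so 12 ∈ D ∩ ((E ∩ D) ∖ (C ∩ D))ᶜ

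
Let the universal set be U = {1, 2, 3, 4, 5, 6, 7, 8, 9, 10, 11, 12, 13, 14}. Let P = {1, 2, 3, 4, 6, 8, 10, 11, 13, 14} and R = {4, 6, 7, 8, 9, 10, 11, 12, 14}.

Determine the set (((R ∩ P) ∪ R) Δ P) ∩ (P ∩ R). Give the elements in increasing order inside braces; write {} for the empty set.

{}

R ∩ P = {4, 6, 8, 10, 11, 14}
(R ∩ P) ∪ R = {4, 6, 7, 8, 9, 10, 11, 12, 14}
((R ∩ P) ∪ R) Δ P = {1, 2, 3, 7, 9, 12, 13}
P ∩ R = {4, 6, 8, 10, 11, 14}
(((R ∩ P) ∪ R) Δ P) ∩ (P ∩ R) = {}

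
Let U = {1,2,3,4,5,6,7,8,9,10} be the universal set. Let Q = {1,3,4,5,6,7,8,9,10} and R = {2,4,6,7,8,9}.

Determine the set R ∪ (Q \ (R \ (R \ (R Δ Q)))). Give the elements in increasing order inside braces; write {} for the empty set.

R Δ Q = {1,2,3,5,10}
R \ (R Δ Q) = {4,6,7,8,9}
R \ (R \ (R Δ Q)) = {2}
Q \ (R \ (R \ (R Δ Q))) = {1,3,4,5,6,7,8,9,10}
R ∪ (Q \ (R \ (R \ (R Δ Q)))) = {1,2,3,4,5,6,7,8,9,10}

{1,2,3,4,5,6,7,8,9,10}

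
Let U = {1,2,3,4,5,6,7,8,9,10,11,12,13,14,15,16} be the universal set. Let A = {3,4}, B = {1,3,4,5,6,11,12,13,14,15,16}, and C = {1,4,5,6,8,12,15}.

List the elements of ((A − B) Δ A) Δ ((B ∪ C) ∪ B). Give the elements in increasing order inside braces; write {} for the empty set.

{1,5,6,8,11,12,13,14,15,16}

A − B = {}
(A − B) Δ A = {3,4}
B ∪ C = {1,3,4,5,6,8,11,12,13,14,15,16}
(B ∪ C) ∪ B = {1,3,4,5,6,8,11,12,13,14,15,16}
((A − B) Δ A) Δ ((B ∪ C) ∪ B) = {1,5,6,8,11,12,13,14,15,16}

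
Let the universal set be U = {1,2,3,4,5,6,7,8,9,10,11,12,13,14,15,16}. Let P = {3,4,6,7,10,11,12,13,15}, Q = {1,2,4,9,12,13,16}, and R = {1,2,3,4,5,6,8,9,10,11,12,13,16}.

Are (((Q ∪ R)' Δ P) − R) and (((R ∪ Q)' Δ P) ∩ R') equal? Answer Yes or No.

Q ∪ R = {1,2,3,4,5,6,8,9,10,11,12,13,16}
(Q ∪ R)' = {7,14,15}
(Q ∪ R)' Δ P = {3,4,6,10,11,12,13,14}
((Q ∪ R)' Δ P) − R = {14}
R ∪ Q = {1,2,3,4,5,6,8,9,10,11,12,13,16}
(R ∪ Q)' = {7,14,15}
(R ∪ Q)' Δ P = {3,4,6,10,11,12,13,14}
R' = {7,14,15}
((R ∪ Q)' Δ P) ∩ R' = {14}
Both equal {14}, so ((Q ∪ R)' Δ P) − R = ((R ∪ Q)' Δ P) ∩ R'.

Yes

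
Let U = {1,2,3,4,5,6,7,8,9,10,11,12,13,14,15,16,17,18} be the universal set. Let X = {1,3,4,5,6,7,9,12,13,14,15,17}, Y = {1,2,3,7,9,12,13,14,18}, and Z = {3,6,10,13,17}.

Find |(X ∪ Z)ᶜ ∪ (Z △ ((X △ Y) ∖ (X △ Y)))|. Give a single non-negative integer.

X ∪ Z = {1,3,4,5,6,7,9,10,12,13,14,15,17}
(X ∪ Z)ᶜ = {2,8,11,16,18}
X △ Y = {2,4,5,6,15,17,18}
(X △ Y) ∖ (X △ Y) = {}
Z △ ((X △ Y) ∖ (X △ Y)) = {3,6,10,13,17}
(X ∪ Z)ᶜ ∪ (Z △ ((X △ Y) ∖ (X △ Y))) = {2,3,6,8,10,11,13,16,17,18}
|(X ∪ Z)ᶜ ∪ (Z △ ((X △ Y) ∖ (X △ Y)))| = 10

10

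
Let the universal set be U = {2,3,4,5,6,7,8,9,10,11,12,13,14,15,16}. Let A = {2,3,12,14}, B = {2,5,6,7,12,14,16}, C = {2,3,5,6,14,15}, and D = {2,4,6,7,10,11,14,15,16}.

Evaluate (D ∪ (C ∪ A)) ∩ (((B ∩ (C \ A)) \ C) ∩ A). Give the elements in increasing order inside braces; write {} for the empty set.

{}

C ∪ A = {2,3,5,6,12,14,15}
D ∪ (C ∪ A) = {2,3,4,5,6,7,10,11,12,14,15,16}
C \ A = {5,6,15}
B ∩ (C \ A) = {5,6}
(B ∩ (C \ A)) \ C = {}
((B ∩ (C \ A)) \ C) ∩ A = {}
(D ∪ (C ∪ A)) ∩ (((B ∩ (C \ A)) \ C) ∩ A) = {}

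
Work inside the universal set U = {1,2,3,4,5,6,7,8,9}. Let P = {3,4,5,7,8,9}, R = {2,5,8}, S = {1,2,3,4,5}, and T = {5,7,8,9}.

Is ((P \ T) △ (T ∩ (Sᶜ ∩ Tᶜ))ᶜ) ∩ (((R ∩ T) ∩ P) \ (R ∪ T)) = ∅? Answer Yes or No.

Yes

P \ T = {3,4}
Sᶜ = {6,7,8,9}
Tᶜ = {1,2,3,4,6}
Sᶜ ∩ Tᶜ = {6}
T ∩ (Sᶜ ∩ Tᶜ) = {}
(T ∩ (Sᶜ ∩ Tᶜ))ᶜ = {1,2,3,4,5,6,7,8,9}
(P \ T) △ (T ∩ (Sᶜ ∩ Tᶜ))ᶜ = {1,2,5,6,7,8,9}
R ∩ T = {5,8}
(R ∩ T) ∩ P = {5,8}
R ∪ T = {2,5,7,8,9}
((R ∩ T) ∩ P) \ (R ∪ T) = {}
{1,2,5,6,7,8,9} and {} share no elements.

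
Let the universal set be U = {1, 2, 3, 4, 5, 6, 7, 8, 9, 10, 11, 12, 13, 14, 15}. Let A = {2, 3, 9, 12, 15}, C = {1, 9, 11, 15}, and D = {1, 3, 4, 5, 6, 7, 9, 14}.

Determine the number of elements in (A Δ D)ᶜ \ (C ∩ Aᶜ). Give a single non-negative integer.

5

A Δ D = {1, 2, 4, 5, 6, 7, 12, 14, 15}
(A Δ D)ᶜ = {3, 8, 9, 10, 11, 13}
Aᶜ = {1, 4, 5, 6, 7, 8, 10, 11, 13, 14}
C ∩ Aᶜ = {1, 11}
(A Δ D)ᶜ \ (C ∩ Aᶜ) = {3, 8, 9, 10, 13}
|(A Δ D)ᶜ \ (C ∩ Aᶜ)| = 5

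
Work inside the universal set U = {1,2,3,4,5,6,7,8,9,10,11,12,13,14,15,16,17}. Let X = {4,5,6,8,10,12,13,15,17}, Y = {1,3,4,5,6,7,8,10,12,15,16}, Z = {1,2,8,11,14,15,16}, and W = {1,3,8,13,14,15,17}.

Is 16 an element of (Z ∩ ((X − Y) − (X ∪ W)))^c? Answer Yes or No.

Yes

16 ∉ X and 16 ∈ Y, so 16 ∉ X − Y
16 ∉ X and 16 ∉ W, so 16 ∉ X ∪ W
16 ∉ (X − Y) and 16 ∉ (X ∪ W), so 16 ∉ (X − Y) − (X ∪ W)
16 ∈ Z and 16 ∉ ((X − Y) − (X ∪ W)), so 16 ∉ Z ∩ ((X − Y) − (X ∪ W))
16 ∈ (Z ∩ ((X − Y) − (X ∪ W)))^c since 16 ∉ (Z ∩ ((X − Y) − (X ∪ W)))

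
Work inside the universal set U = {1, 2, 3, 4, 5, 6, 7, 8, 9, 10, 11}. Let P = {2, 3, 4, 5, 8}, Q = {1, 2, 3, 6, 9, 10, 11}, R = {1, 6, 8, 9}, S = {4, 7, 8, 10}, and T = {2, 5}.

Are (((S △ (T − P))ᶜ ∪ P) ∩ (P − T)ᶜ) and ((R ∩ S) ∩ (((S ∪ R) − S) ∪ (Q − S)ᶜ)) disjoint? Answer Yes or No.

Yes

T − P = {}
S △ (T − P) = {4, 7, 8, 10}
(S △ (T − P))ᶜ = {1, 2, 3, 5, 6, 9, 11}
(S △ (T − P))ᶜ ∪ P = {1, 2, 3, 4, 5, 6, 8, 9, 11}
P − T = {3, 4, 8}
(P − T)ᶜ = {1, 2, 5, 6, 7, 9, 10, 11}
((S △ (T − P))ᶜ ∪ P) ∩ (P − T)ᶜ = {1, 2, 5, 6, 9, 11}
R ∩ S = {8}
S ∪ R = {1, 4, 6, 7, 8, 9, 10}
(S ∪ R) − S = {1, 6, 9}
Q − S = {1, 2, 3, 6, 9, 11}
(Q − S)ᶜ = {4, 5, 7, 8, 10}
((S ∪ R) − S) ∪ (Q − S)ᶜ = {1, 4, 5, 6, 7, 8, 9, 10}
(R ∩ S) ∩ (((S ∪ R) − S) ∪ (Q − S)ᶜ) = {8}
{1, 2, 5, 6, 9, 11} and {8} share no elements.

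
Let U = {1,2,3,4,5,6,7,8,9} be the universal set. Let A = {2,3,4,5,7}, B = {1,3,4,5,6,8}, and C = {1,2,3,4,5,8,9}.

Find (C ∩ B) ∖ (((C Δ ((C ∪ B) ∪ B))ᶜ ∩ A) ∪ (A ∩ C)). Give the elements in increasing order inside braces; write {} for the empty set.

C ∩ B = {1,3,4,5,8}
C ∪ B = {1,2,3,4,5,6,8,9}
(C ∪ B) ∪ B = {1,2,3,4,5,6,8,9}
C Δ ((C ∪ B) ∪ B) = {6}
(C Δ ((C ∪ B) ∪ B))ᶜ = {1,2,3,4,5,7,8,9}
(C Δ ((C ∪ B) ∪ B))ᶜ ∩ A = {2,3,4,5,7}
A ∩ C = {2,3,4,5}
((C Δ ((C ∪ B) ∪ B))ᶜ ∩ A) ∪ (A ∩ C) = {2,3,4,5,7}
(C ∩ B) ∖ (((C Δ ((C ∪ B) ∪ B))ᶜ ∩ A) ∪ (A ∩ C)) = {1,8}

{1,8}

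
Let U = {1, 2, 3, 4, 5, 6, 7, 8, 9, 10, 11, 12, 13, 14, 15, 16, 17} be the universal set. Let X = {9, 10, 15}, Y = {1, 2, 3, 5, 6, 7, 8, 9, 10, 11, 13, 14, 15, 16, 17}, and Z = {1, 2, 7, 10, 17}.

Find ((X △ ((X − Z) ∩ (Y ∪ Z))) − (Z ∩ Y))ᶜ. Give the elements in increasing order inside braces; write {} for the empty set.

{1, 2, 3, 4, 5, 6, 7, 8, 9, 10, 11, 12, 13, 14, 15, 16, 17}

X − Z = {9, 15}
Y ∪ Z = {1, 2, 3, 5, 6, 7, 8, 9, 10, 11, 13, 14, 15, 16, 17}
(X − Z) ∩ (Y ∪ Z) = {9, 15}
X △ ((X − Z) ∩ (Y ∪ Z)) = {10}
Z ∩ Y = {1, 2, 7, 10, 17}
(X △ ((X − Z) ∩ (Y ∪ Z))) − (Z ∩ Y) = {}
((X △ ((X − Z) ∩ (Y ∪ Z))) − (Z ∩ Y))ᶜ = {1, 2, 3, 4, 5, 6, 7, 8, 9, 10, 11, 12, 13, 14, 15, 16, 17}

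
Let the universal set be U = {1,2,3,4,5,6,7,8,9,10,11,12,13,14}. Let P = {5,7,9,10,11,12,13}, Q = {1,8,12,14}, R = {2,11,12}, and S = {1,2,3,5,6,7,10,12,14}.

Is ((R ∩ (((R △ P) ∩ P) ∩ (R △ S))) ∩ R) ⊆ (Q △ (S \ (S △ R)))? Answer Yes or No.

Yes

R △ P = {2,5,7,9,10,13}
(R △ P) ∩ P = {5,7,9,10,13}
R △ S = {1,3,5,6,7,10,11,14}
((R △ P) ∩ P) ∩ (R △ S) = {5,7,10}
R ∩ (((R △ P) ∩ P) ∩ (R △ S)) = {}
(R ∩ (((R △ P) ∩ P) ∩ (R △ S))) ∩ R = {}
S △ R = {1,3,5,6,7,10,11,14}
S \ (S △ R) = {2,12}
Q △ (S \ (S △ R)) = {1,2,8,14}
Every element of {} is in {1,2,8,14}, so (R ∩ (((R △ P) ∩ P) ∩ (R △ S))) ∩ R ⊆ Q △ (S \ (S △ R)).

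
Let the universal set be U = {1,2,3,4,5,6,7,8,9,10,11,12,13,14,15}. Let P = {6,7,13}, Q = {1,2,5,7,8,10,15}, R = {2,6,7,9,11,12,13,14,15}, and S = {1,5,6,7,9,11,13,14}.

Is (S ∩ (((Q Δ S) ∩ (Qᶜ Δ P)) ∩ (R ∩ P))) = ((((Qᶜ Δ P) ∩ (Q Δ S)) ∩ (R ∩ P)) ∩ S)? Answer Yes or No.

Q Δ S = {2,6,8,9,10,11,13,14,15}
Qᶜ = {3,4,6,9,11,12,13,14}
Qᶜ Δ P = {3,4,7,9,11,12,14}
(Q Δ S) ∩ (Qᶜ Δ P) = {9,11,14}
R ∩ P = {6,7,13}
((Q Δ S) ∩ (Qᶜ Δ P)) ∩ (R ∩ P) = {}
S ∩ (((Q Δ S) ∩ (Qᶜ Δ P)) ∩ (R ∩ P)) = {}
(Qᶜ Δ P) ∩ (Q Δ S) = {9,11,14}
((Qᶜ Δ P) ∩ (Q Δ S)) ∩ (R ∩ P) = {}
(((Qᶜ Δ P) ∩ (Q Δ S)) ∩ (R ∩ P)) ∩ S = {}
Both equal {}, so S ∩ (((Q Δ S) ∩ (Qᶜ Δ P)) ∩ (R ∩ P)) = (((Qᶜ Δ P) ∩ (Q Δ S)) ∩ (R ∩ P)) ∩ S.

Yes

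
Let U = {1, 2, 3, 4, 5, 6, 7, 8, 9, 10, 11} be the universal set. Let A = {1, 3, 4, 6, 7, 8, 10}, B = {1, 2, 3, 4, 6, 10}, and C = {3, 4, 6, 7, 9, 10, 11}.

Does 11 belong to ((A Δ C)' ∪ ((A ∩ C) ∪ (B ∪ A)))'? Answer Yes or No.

11 ∉ A and 11 ∈ C, so 11 ∈ A Δ C
11 ∉ (A Δ C)' since 11 ∈ (A Δ C)
11 ∉ A and 11 ∈ C, so 11 ∉ A ∩ C
11 ∉ B and 11 ∉ A, so 11 ∉ B ∪ A
11 ∉ (A ∩ C) and 11 ∉ (B ∪ A), so 11 ∉ (A ∩ C) ∪ (B ∪ A)
11 ∉ (A Δ C)' and 11 ∉ ((A ∩ C) ∪ (B ∪ A)), so 11 ∉ (A Δ C)' ∪ ((A ∩ C) ∪ (B ∪ A))
11 ∈ ((A Δ C)' ∪ ((A ∩ C) ∪ (B ∪ A)))' since 11 ∉ ((A Δ C)' ∪ ((A ∩ C) ∪ (B ∪ A)))

Yes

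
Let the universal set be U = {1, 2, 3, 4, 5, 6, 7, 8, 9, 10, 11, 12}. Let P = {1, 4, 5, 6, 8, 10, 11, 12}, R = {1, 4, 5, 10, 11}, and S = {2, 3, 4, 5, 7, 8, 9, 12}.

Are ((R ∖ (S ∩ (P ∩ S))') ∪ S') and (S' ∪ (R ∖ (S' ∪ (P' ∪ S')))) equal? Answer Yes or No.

Yes

P ∩ S = {4, 5, 8, 12}
S ∩ (P ∩ S) = {4, 5, 8, 12}
(S ∩ (P ∩ S))' = {1, 2, 3, 6, 7, 9, 10, 11}
R ∖ (S ∩ (P ∩ S))' = {4, 5}
S' = {1, 6, 10, 11}
(R ∖ (S ∩ (P ∩ S))') ∪ S' = {1, 4, 5, 6, 10, 11}
P' = {2, 3, 7, 9}
P' ∪ S' = {1, 2, 3, 6, 7, 9, 10, 11}
S' ∪ (P' ∪ S') = {1, 2, 3, 6, 7, 9, 10, 11}
R ∖ (S' ∪ (P' ∪ S')) = {4, 5}
S' ∪ (R ∖ (S' ∪ (P' ∪ S'))) = {1, 4, 5, 6, 10, 11}
Both equal {1, 4, 5, 6, 10, 11}, so (R ∖ (S ∩ (P ∩ S))') ∪ S' = S' ∪ (R ∖ (S' ∪ (P' ∪ S'))).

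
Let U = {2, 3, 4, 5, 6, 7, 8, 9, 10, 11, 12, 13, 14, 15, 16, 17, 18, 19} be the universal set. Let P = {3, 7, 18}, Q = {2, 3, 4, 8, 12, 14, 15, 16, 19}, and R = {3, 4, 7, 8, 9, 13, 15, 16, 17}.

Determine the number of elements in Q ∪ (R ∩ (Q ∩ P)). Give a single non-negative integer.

9

Q ∩ P = {3}
R ∩ (Q ∩ P) = {3}
Q ∪ (R ∩ (Q ∩ P)) = {2, 3, 4, 8, 12, 14, 15, 16, 19}
|Q ∪ (R ∩ (Q ∩ P))| = 9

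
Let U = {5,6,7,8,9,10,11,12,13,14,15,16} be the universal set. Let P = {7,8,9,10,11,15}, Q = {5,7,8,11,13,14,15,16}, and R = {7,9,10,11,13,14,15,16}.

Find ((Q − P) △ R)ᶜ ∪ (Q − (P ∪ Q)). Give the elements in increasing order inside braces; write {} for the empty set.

{6,8,12,13,14,16}

Q − P = {5,13,14,16}
(Q − P) △ R = {5,7,9,10,11,15}
((Q − P) △ R)ᶜ = {6,8,12,13,14,16}
P ∪ Q = {5,7,8,9,10,11,13,14,15,16}
Q − (P ∪ Q) = {}
((Q − P) △ R)ᶜ ∪ (Q − (P ∪ Q)) = {6,8,12,13,14,16}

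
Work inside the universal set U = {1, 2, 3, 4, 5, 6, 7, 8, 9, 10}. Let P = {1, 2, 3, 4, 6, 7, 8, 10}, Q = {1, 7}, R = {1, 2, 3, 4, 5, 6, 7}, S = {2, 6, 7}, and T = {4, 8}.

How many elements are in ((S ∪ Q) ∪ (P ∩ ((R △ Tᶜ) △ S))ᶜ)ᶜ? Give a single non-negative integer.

2

S ∪ Q = {1, 2, 6, 7}
Tᶜ = {1, 2, 3, 5, 6, 7, 9, 10}
R △ Tᶜ = {4, 9, 10}
(R △ Tᶜ) △ S = {2, 4, 6, 7, 9, 10}
P ∩ ((R △ Tᶜ) △ S) = {2, 4, 6, 7, 10}
(P ∩ ((R △ Tᶜ) △ S))ᶜ = {1, 3, 5, 8, 9}
(S ∪ Q) ∪ (P ∩ ((R △ Tᶜ) △ S))ᶜ = {1, 2, 3, 5, 6, 7, 8, 9}
((S ∪ Q) ∪ (P ∩ ((R △ Tᶜ) △ S))ᶜ)ᶜ = {4, 10}
|((S ∪ Q) ∪ (P ∩ ((R △ Tᶜ) △ S))ᶜ)ᶜ| = 2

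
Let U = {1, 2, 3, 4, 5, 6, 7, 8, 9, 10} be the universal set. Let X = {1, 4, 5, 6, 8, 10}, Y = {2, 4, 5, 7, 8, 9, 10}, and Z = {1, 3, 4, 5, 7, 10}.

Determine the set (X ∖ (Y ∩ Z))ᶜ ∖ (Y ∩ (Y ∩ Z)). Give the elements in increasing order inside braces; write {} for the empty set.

{2, 3, 9}

Y ∩ Z = {4, 5, 7, 10}
X ∖ (Y ∩ Z) = {1, 6, 8}
(X ∖ (Y ∩ Z))ᶜ = {2, 3, 4, 5, 7, 9, 10}
Y ∩ (Y ∩ Z) = {4, 5, 7, 10}
(X ∖ (Y ∩ Z))ᶜ ∖ (Y ∩ (Y ∩ Z)) = {2, 3, 9}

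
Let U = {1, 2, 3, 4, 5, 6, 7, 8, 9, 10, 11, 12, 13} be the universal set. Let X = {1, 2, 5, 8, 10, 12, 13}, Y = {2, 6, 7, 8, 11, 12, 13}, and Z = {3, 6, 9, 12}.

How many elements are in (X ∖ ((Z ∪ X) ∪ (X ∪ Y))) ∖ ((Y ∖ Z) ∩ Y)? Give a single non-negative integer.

0

Z ∪ X = {1, 2, 3, 5, 6, 8, 9, 10, 12, 13}
X ∪ Y = {1, 2, 5, 6, 7, 8, 10, 11, 12, 13}
(Z ∪ X) ∪ (X ∪ Y) = {1, 2, 3, 5, 6, 7, 8, 9, 10, 11, 12, 13}
X ∖ ((Z ∪ X) ∪ (X ∪ Y)) = {}
Y ∖ Z = {2, 7, 8, 11, 13}
(Y ∖ Z) ∩ Y = {2, 7, 8, 11, 13}
(X ∖ ((Z ∪ X) ∪ (X ∪ Y))) ∖ ((Y ∖ Z) ∩ Y) = {}
|(X ∖ ((Z ∪ X) ∪ (X ∪ Y))) ∖ ((Y ∖ Z) ∩ Y)| = 0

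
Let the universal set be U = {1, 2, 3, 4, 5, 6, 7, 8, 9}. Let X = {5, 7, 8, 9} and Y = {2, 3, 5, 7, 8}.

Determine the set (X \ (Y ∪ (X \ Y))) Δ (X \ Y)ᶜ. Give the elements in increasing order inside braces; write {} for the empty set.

{1, 2, 3, 4, 5, 6, 7, 8}

X \ Y = {9}
Y ∪ (X \ Y) = {2, 3, 5, 7, 8, 9}
X \ (Y ∪ (X \ Y)) = {}
(X \ Y)ᶜ = {1, 2, 3, 4, 5, 6, 7, 8}
(X \ (Y ∪ (X \ Y))) Δ (X \ Y)ᶜ = {1, 2, 3, 4, 5, 6, 7, 8}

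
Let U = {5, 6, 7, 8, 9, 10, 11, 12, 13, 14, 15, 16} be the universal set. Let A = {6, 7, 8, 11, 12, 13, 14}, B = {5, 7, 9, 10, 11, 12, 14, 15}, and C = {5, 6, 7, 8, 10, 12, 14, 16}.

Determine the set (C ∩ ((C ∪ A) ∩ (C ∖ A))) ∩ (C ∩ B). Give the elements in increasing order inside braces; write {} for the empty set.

{5, 10}

C ∪ A = {5, 6, 7, 8, 10, 11, 12, 13, 14, 16}
C ∖ A = {5, 10, 16}
(C ∪ A) ∩ (C ∖ A) = {5, 10, 16}
C ∩ ((C ∪ A) ∩ (C ∖ A)) = {5, 10, 16}
C ∩ B = {5, 7, 10, 12, 14}
(C ∩ ((C ∪ A) ∩ (C ∖ A))) ∩ (C ∩ B) = {5, 10}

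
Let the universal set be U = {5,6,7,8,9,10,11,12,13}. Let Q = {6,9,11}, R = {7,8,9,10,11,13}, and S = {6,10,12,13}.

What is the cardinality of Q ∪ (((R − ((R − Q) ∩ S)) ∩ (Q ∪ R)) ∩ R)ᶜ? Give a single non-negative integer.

7

R − Q = {7,8,10,13}
(R − Q) ∩ S = {10,13}
R − ((R − Q) ∩ S) = {7,8,9,11}
Q ∪ R = {6,7,8,9,10,11,13}
(R − ((R − Q) ∩ S)) ∩ (Q ∪ R) = {7,8,9,11}
((R − ((R − Q) ∩ S)) ∩ (Q ∪ R)) ∩ R = {7,8,9,11}
(((R − ((R − Q) ∩ S)) ∩ (Q ∪ R)) ∩ R)ᶜ = {5,6,10,12,13}
Q ∪ (((R − ((R − Q) ∩ S)) ∩ (Q ∪ R)) ∩ R)ᶜ = {5,6,9,10,11,12,13}
|Q ∪ (((R − ((R − Q) ∩ S)) ∩ (Q ∪ R)) ∩ R)ᶜ| = 7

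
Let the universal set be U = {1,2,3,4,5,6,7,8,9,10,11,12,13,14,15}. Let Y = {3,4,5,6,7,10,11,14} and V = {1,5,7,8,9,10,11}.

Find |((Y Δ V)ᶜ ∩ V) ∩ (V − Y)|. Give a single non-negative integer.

0

Y Δ V = {1,3,4,6,8,9,14}
(Y Δ V)ᶜ = {2,5,7,10,11,12,13,15}
(Y Δ V)ᶜ ∩ V = {5,7,10,11}
V − Y = {1,8,9}
((Y Δ V)ᶜ ∩ V) ∩ (V − Y) = {}
|((Y Δ V)ᶜ ∩ V) ∩ (V − Y)| = 0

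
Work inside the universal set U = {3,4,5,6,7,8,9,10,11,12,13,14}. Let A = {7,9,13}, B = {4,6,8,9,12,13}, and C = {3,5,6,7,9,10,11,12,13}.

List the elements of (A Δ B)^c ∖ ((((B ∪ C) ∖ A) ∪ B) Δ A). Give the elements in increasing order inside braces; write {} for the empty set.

{9,13,14}

A Δ B = {4,6,7,8,12}
(A Δ B)^c = {3,5,9,10,11,13,14}
B ∪ C = {3,4,5,6,7,8,9,10,11,12,13}
(B ∪ C) ∖ A = {3,4,5,6,8,10,11,12}
((B ∪ C) ∖ A) ∪ B = {3,4,5,6,8,9,10,11,12,13}
(((B ∪ C) ∖ A) ∪ B) Δ A = {3,4,5,6,7,8,10,11,12}
(A Δ B)^c ∖ ((((B ∪ C) ∖ A) ∪ B) Δ A) = {9,13,14}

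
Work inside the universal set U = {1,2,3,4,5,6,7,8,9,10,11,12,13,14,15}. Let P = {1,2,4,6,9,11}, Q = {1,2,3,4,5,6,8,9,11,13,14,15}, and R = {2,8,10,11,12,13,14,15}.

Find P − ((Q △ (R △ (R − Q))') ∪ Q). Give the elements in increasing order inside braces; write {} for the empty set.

{}

R − Q = {10,12}
R △ (R − Q) = {2,8,11,13,14,15}
(R △ (R − Q))' = {1,3,4,5,6,7,9,10,12}
Q △ (R △ (R − Q))' = {2,7,8,10,11,12,13,14,15}
(Q △ (R △ (R − Q))') ∪ Q = {1,2,3,4,5,6,7,8,9,10,11,12,13,14,15}
P − ((Q △ (R △ (R − Q))') ∪ Q) = {}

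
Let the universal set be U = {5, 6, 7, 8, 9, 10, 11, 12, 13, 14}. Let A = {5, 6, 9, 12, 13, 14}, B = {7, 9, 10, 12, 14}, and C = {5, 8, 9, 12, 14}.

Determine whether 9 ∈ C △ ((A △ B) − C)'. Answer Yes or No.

No

9 ∈ A and 9 ∈ B, so 9 ∉ A △ B
9 ∉ (A △ B) and 9 ∈ C, so 9 ∉ (A △ B) − C
9 ∈ ((A △ B) − C)' since 9 ∉ ((A △ B) − C)
9 ∈ C and 9 ∈ ((A △ B) − C)', so 9 ∉ C △ ((A △ B) − C)'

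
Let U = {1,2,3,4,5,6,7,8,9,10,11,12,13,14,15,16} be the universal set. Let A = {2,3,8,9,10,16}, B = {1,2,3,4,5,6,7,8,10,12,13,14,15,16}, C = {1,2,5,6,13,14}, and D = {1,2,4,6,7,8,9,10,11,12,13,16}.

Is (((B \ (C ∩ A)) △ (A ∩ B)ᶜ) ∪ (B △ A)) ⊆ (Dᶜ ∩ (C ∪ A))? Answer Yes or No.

No

C ∩ A = {2}
B \ (C ∩ A) = {1,3,4,5,6,7,8,10,12,13,14,15,16}
A ∩ B = {2,3,8,10,16}
(A ∩ B)ᶜ = {1,4,5,6,7,9,11,12,13,14,15}
(B \ (C ∩ A)) △ (A ∩ B)ᶜ = {3,8,9,10,11,16}
B △ A = {1,4,5,6,7,9,12,13,14,15}
((B \ (C ∩ A)) △ (A ∩ B)ᶜ) ∪ (B △ A) = {1,3,4,5,6,7,8,9,10,11,12,13,14,15,16}
Dᶜ = {3,5,14,15}
C ∪ A = {1,2,3,5,6,8,9,10,13,14,16}
Dᶜ ∩ (C ∪ A) = {3,5,14}
1 ∈ ((B \ (C ∩ A)) △ (A ∩ B)ᶜ) ∪ (B △ A) but 1 ∉ Dᶜ ∩ (C ∪ A), so the inclusion fails.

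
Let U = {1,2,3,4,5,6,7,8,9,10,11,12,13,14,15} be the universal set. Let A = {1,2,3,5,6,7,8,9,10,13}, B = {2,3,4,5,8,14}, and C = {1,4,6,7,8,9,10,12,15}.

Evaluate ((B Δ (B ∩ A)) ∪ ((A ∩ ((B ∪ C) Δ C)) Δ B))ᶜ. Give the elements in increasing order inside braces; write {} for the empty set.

{1,2,3,5,6,7,9,10,11,12,13,15}

B ∩ A = {2,3,5,8}
B Δ (B ∩ A) = {4,14}
B ∪ C = {1,2,3,4,5,6,7,8,9,10,12,14,15}
(B ∪ C) Δ C = {2,3,5,14}
A ∩ ((B ∪ C) Δ C) = {2,3,5}
(A ∩ ((B ∪ C) Δ C)) Δ B = {4,8,14}
(B Δ (B ∩ A)) ∪ ((A ∩ ((B ∪ C) Δ C)) Δ B) = {4,8,14}
((B Δ (B ∩ A)) ∪ ((A ∩ ((B ∪ C) Δ C)) Δ B))ᶜ = {1,2,3,5,6,7,9,10,11,12,13,15}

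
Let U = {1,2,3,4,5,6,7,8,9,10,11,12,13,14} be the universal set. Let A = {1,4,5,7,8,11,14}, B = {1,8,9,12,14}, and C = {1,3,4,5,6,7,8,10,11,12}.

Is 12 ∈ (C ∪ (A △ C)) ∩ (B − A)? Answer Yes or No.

12 ∉ A and 12 ∈ C, so 12 ∈ A △ C
12 ∈ C and 12 ∈ (A △ C), so 12 ∈ C ∪ (A △ C)
12 ∈ B and 12 ∉ A, so 12 ∈ B − A
12 ∈ (C ∪ (A △ C)) and 12 ∈ (B − A), so 12 ∈ (C ∪ (A △ C)) ∩ (B − A)

Yes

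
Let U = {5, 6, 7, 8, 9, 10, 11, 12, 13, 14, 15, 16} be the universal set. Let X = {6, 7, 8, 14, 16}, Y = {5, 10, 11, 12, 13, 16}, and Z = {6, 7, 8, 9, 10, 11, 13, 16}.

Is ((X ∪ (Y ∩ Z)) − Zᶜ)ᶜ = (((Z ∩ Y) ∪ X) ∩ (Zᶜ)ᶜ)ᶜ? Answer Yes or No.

Y ∩ Z = {10, 11, 13, 16}
X ∪ (Y ∩ Z) = {6, 7, 8, 10, 11, 13, 14, 16}
Zᶜ = {5, 12, 14, 15}
(X ∪ (Y ∩ Z)) − Zᶜ = {6, 7, 8, 10, 11, 13, 16}
((X ∪ (Y ∩ Z)) − Zᶜ)ᶜ = {5, 9, 12, 14, 15}
Z ∩ Y = {10, 11, 13, 16}
(Z ∩ Y) ∪ X = {6, 7, 8, 10, 11, 13, 14, 16}
(Zᶜ)ᶜ = {6, 7, 8, 9, 10, 11, 13, 16}
((Z ∩ Y) ∪ X) ∩ (Zᶜ)ᶜ = {6, 7, 8, 10, 11, 13, 16}
(((Z ∩ Y) ∪ X) ∩ (Zᶜ)ᶜ)ᶜ = {5, 9, 12, 14, 15}
Both equal {5, 9, 12, 14, 15}, so ((X ∪ (Y ∩ Z)) − Zᶜ)ᶜ = (((Z ∩ Y) ∪ X) ∩ (Zᶜ)ᶜ)ᶜ.

Yes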